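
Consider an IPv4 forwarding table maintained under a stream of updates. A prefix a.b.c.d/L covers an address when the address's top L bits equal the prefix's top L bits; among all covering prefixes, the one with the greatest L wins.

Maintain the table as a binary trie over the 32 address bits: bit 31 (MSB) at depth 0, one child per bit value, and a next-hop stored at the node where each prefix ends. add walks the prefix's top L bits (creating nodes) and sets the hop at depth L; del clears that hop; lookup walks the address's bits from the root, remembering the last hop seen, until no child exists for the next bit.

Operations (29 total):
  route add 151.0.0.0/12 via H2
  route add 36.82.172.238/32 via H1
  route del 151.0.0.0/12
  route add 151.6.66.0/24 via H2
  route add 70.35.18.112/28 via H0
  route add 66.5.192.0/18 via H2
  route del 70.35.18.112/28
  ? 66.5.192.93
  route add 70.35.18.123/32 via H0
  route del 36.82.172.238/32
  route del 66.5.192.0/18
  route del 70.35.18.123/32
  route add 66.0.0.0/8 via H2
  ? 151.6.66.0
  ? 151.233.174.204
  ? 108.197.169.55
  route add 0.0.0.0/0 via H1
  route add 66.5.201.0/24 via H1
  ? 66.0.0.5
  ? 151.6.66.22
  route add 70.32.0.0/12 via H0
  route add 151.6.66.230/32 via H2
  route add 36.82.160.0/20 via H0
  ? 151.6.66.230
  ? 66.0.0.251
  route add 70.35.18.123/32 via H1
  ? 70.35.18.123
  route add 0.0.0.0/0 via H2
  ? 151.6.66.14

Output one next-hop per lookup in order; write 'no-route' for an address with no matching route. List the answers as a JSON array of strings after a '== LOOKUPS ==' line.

Apply in order:
  add 151.0.0.0/12 -> H2 at depth 12
  add 36.82.172.238/32 -> H1 at depth 32
  - 151.0.0.0/12 clear@12
  add 151.6.66.0/24 -> H2 at depth 24
  add 70.35.18.112/28 -> H0 at depth 28
  add 66.5.192.0/18 -> H2 at depth 18
  - 70.35.18.112/28 clear@28
  Q 66.5.192.93: descend 010000100000010111 ; hops seen [H2] ; pick H2
  add 70.35.18.123/32 -> H0 at depth 32
  - 36.82.172.238/32 clear@32
  - 66.5.192.0/18 clear@18
  - 70.35.18.123/32 clear@32
  add 66.0.0.0/8 -> H2 at depth 8
  Q 151.6.66.0: descend 100101110000011001000010 ; hops seen [H2] ; pick H2
  Q 151.233.174.204: descend 10010111 ; hops seen [∅] ; pick no-route
  Q 108.197.169.55: descend 01 ; hops seen [∅] ; pick no-route
  add 0.0.0.0/0 -> H1 at depth 0
  add 66.5.201.0/24 -> H1 at depth 24
  Q 66.0.0.5: descend 0100001000000 ; hops seen [H1,H2] ; pick H2
  Q 151.6.66.22: descend 100101110000011001000010 ; hops seen [H1,H2] ; pick H2
  add 70.32.0.0/12 -> H0 at depth 12
  add 151.6.66.230/32 -> H2 at depth 32
  add 36.82.160.0/20 -> H0 at depth 20
  Q 151.6.66.230: descend 10010111000001100100001011100110 ; hops seen [H1,H2,H2] ; pick H2
  Q 66.0.0.251: descend 0100001000000 ; hops seen [H1,H2] ; pick H2
  add 70.35.18.123/32 -> H1 at depth 32
  Q 70.35.18.123: descend 01000110001000110001001001111011 ; hops seen [H1,H0,H1] ; pick H1
  add 0.0.0.0/0 -> H2 at depth 0
  Q 151.6.66.14: descend 100101110000011001000010 ; hops seen [H2,H2] ; pick H2

== LOOKUPS ==
["H2","H2","no-route","no-route","H2","H2","H2","H2","H1","H2"]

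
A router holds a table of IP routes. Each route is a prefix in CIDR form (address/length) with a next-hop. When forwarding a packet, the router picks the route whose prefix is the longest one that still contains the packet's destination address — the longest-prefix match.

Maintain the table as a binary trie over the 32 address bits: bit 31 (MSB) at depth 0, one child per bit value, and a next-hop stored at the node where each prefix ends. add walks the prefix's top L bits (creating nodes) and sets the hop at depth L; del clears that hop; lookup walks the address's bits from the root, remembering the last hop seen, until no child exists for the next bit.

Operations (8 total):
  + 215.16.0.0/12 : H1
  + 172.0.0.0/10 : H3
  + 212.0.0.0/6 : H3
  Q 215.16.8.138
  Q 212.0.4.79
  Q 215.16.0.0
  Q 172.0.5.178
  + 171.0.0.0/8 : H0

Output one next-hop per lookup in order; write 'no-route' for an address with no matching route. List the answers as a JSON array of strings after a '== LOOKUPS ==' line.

Trace:
  + 215.16.0.0/12 (H1) depth=12
  + 172.0.0.0/10 (H3) depth=10
  + 212.0.0.0/6 (H3) depth=6
  lookup 215.16.8.138: bits 110101110001 walk d0:-→d1:-→d2:-→d3:-→d4:-→d5:-→d6:H3→d7:-→d8:-→d9:-→d10:-→d11:-→d12:H1 -> H1
  lookup 212.0.4.79: bits 110101 walk d0:-→d1:-→d2:-→d3:-→d4:-→d5:-→d6:H3 -> H3
  lookup 215.16.0.0: bits 110101110001 walk d0:-→d1:-→d2:-→d3:-→d4:-→d5:-→d6:H3→d7:-→d8:-→d9:-→d10:-→d11:-→d12:H1 -> H1
  lookup 172.0.5.178: bits 1010110000 walk d0:-→d1:-→d2:-→d3:-→d4:-→d5:-→d6:-→d7:-→d8:-→d9:-→d10:H3 -> H3
  + 171.0.0.0/8 (H0) depth=8

== LOOKUPS ==
["H1","H3","H1","H3"]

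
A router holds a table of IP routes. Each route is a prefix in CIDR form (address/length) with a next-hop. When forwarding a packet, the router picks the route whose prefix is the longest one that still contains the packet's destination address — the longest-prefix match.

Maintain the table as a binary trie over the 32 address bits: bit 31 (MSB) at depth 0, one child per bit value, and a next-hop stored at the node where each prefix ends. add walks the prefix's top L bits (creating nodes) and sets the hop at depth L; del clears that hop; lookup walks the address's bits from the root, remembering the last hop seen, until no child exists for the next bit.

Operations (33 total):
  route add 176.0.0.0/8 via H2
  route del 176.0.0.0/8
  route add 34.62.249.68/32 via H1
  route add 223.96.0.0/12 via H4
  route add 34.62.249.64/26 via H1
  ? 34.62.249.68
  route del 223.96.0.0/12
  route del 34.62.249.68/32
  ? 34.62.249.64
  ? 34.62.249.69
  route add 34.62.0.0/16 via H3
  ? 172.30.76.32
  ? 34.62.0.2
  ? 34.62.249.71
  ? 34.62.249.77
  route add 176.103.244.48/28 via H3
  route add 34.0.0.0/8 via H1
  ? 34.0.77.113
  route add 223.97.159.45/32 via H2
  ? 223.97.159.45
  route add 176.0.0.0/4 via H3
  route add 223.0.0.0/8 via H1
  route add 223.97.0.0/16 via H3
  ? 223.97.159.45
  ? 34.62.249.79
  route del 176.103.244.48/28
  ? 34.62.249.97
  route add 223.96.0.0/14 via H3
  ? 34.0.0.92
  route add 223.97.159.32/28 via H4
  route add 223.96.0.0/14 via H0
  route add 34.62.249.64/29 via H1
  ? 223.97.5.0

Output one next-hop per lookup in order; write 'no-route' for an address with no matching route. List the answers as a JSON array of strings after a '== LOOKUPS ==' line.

Apply in order:
  add 176.0.0.0/8 -> H2 at depth 8
  del 176.0.0.0/8 (clear depth 8)
  add 34.62.249.68/32 -> H1 at depth 32
  add 223.96.0.0/12 -> H4 at depth 12
  add 34.62.249.64/26 -> H1 at depth 26
  ? 34.62.249.68  path d0:-→d1:-→d2:-→d3:-→d4:-→d5:-→d6:-→d7:-→d8:-→d9:-→d10:-→d11:-→d12:-→d13:-→d14:-→d15:-→d16:-→d17:-→d18:-→d19:-→d20:-→d21:-→d22:-→d23:-→d24:-→d25:-→d26:H1→d27:-→d28:-→d29:-→d30:-→d31:-→d32:H1  best=H1
  del 223.96.0.0/12 (clear depth 12)
  del 34.62.249.68/32 (clear depth 32)
  ? 34.62.249.64  path d0:-→d1:-→d2:-→d3:-→d4:-→d5:-→d6:-→d7:-→d8:-→d9:-→d10:-→d11:-→d12:-→d13:-→d14:-→d15:-→d16:-→d17:-→d18:-→d19:-→d20:-→d21:-→d22:-→d23:-→d24:-→d25:-→d26:H1→d27:-→d28:-→d29:-  best=H1
  ? 34.62.249.69  path d0:-→d1:-→d2:-→d3:-→d4:-→d5:-→d6:-→d7:-→d8:-→d9:-→d10:-→d11:-→d12:-→d13:-→d14:-→d15:-→d16:-→d17:-→d18:-→d19:-→d20:-→d21:-→d22:-→d23:-→d24:-→d25:-→d26:H1→d27:-→d28:-→d29:-→d30:-→d31:-  best=H1
  add 34.62.0.0/16 -> H3 at depth 16
  ? 172.30.76.32  path d0:-→d1:-→d2:-→d3:-  best=no-route
  ? 34.62.0.2  path d0:-→d1:-→d2:-→d3:-→d4:-→d5:-→d6:-→d7:-→d8:-→d9:-→d10:-→d11:-→d12:-→d13:-→d14:-→d15:-→d16:H3  best=H3
  ? 34.62.249.71  path d0:-→d1:-→d2:-→d3:-→d4:-→d5:-→d6:-→d7:-→d8:-→d9:-→d10:-→d11:-→d12:-→d13:-→d14:-→d15:-→d16:H3→d17:-→d18:-→d19:-→d20:-→d21:-→d22:-→d23:-→d24:-→d25:-→d26:H1→d27:-→d28:-→d29:-→d30:-  best=H1
  ? 34.62.249.77  path d0:-→d1:-→d2:-→d3:-→d4:-→d5:-→d6:-→d7:-→d8:-→d9:-→d10:-→d11:-→d12:-→d13:-→d14:-→d15:-→d16:H3→d17:-→d18:-→d19:-→d20:-→d21:-→d22:-→d23:-→d24:-→d25:-→d26:H1→d27:-→d28:-  best=H1
  add 176.103.244.48/28 -> H3 at depth 28
  add 34.0.0.0/8 -> H1 at depth 8
  ? 34.0.77.113  path d0:-→d1:-→d2:-→d3:-→d4:-→d5:-→d6:-→d7:-→d8:H1→d9:-→d10:-  best=H1
  add 223.97.159.45/32 -> H2 at depth 32
  ? 223.97.159.45  path d0:-→d1:-→d2:-→d3:-→d4:-→d5:-→d6:-→d7:-→d8:-→d9:-→d10:-→d11:-→d12:-→d13:-→d14:-→d15:-→d16:-→d17:-→d18:-→d19:-→d20:-→d21:-→d22:-→d23:-→d24:-→d25:-→d26:-→d27:-→d28:-→d29:-→d30:-→d31:-→d32:H2  best=H2
  add 176.0.0.0/4 -> H3 at depth 4
  add 223.0.0.0/8 -> H1 at depth 8
  add 223.97.0.0/16 -> H3 at depth 16
  ? 223.97.159.45  path d0:-→d1:-→d2:-→d3:-→d4:-→d5:-→d6:-→d7:-→d8:H1→d9:-→d10:-→d11:-→d12:-→d13:-→d14:-→d15:-→d16:H3→d17:-→d18:-→d19:-→d20:-→d21:-→d22:-→d23:-→d24:-→d25:-→d26:-→d27:-→d28:-→d29:-→d30:-→d31:-→d32:H2  best=H2
  ? 34.62.249.79  path d0:-→d1:-→d2:-→d3:-→d4:-→d5:-→d6:-→d7:-→d8:H1→d9:-→d10:-→d11:-→d12:-→d13:-→d14:-→d15:-→d16:H3→d17:-→d18:-→d19:-→d20:-→d21:-→d22:-→d23:-→d24:-→d25:-→d26:H1→d27:-→d28:-  best=H1
  del 176.103.244.48/28 (clear depth 28)
  ? 34.62.249.97  path d0:-→d1:-→d2:-→d3:-→d4:-→d5:-→d6:-→d7:-→d8:H1→d9:-→d10:-→d11:-→d12:-→d13:-→d14:-→d15:-→d16:H3→d17:-→d18:-→d19:-→d20:-→d21:-→d22:-→d23:-→d24:-→d25:-→d26:H1  best=H1
  add 223.96.0.0/14 -> H3 at depth 14
  ? 34.0.0.92  path d0:-→d1:-→d2:-→d3:-→d4:-→d5:-→d6:-→d7:-→d8:H1→d9:-→d10:-  best=H1
  add 223.97.159.32/28 -> H4 at depth 28
  add 223.96.0.0/14 -> H0 at depth 14
  add 34.62.249.64/29 -> H1 at depth 29
  ? 223.97.5.0  path d0:-→d1:-→d2:-→d3:-→d4:-→d5:-→d6:-→d7:-→d8:H1→d9:-→d10:-→d11:-→d12:-→d13:-→d14:H0→d15:-→d16:H3  best=H3

== LOOKUPS ==
["H1","H1","H1","no-route","H3","H1","H1","H1","H2","H2","H1","H1","H1","H3"]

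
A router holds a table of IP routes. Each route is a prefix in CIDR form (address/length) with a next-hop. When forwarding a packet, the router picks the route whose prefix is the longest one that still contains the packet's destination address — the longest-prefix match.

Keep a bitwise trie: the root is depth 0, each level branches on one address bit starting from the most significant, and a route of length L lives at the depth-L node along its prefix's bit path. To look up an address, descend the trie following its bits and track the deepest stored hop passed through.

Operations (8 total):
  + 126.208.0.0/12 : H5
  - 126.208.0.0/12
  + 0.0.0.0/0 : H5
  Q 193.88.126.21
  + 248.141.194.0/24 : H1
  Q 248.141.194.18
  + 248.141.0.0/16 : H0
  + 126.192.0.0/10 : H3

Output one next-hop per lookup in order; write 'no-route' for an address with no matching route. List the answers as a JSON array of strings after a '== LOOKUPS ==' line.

Process each operation:
  + 126.208.0.0/12 (H5) depth=12
  - 126.208.0.0/12 clear@12
  + 0.0.0.0/0 (H5) depth=0
  ? 193.88.126.21  path d0:H5  best=H5
  + 248.141.194.0/24 (H1) depth=24
  ? 248.141.194.18  path d0:H5→d1:-→d2:-→d3:-→d4:-→d5:-→d6:-→d7:-→d8:-→d9:-→d10:-→d11:-→d12:-→d13:-→d14:-→d15:-→d16:-→d17:-→d18:-→d19:-→d20:-→d21:-→d22:-→d23:-→d24:H1  best=H1
  + 248.141.0.0/16 (H0) depth=16
  + 126.192.0.0/10 (H3) depth=10

== LOOKUPS ==
["H5","H1"]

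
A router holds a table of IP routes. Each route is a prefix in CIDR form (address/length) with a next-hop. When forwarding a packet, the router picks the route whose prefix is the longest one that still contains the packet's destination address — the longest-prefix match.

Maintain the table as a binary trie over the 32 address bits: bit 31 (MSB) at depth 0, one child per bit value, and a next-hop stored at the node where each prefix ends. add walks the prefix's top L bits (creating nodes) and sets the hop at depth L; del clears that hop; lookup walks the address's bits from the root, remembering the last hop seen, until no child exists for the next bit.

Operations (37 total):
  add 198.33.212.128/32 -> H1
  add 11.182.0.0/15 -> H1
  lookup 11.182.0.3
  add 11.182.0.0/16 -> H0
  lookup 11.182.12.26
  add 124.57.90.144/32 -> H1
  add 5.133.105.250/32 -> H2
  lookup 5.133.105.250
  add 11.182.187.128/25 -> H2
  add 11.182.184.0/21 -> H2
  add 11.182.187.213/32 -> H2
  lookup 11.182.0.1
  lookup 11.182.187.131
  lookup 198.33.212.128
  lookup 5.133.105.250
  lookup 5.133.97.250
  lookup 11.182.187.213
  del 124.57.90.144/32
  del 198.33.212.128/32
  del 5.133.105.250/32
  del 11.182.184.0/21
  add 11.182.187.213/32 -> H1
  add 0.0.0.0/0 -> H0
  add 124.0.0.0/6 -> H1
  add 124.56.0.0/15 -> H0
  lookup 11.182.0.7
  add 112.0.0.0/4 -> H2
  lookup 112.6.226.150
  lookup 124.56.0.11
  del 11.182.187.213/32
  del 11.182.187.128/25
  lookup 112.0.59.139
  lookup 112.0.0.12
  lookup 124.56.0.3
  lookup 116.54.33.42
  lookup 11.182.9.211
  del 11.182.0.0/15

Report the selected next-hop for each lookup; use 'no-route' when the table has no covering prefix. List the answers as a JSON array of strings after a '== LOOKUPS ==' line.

Apply in order:
  add 198.33.212.128/32 -> H1 at depth 32
  add 11.182.0.0/15 -> H1 at depth 15
  ? 11.182.0.3  path d0:-→d1:-→d2:-→d3:-→d4:-→d5:-→d6:-→d7:-→d8:-→d9:-→d10:-→d11:-→d12:-→d13:-→d14:-→d15:H1  best=H1
  add 11.182.0.0/16 -> H0 at depth 16
  ? 11.182.12.26  path d0:-→d1:-→d2:-→d3:-→d4:-→d5:-→d6:-→d7:-→d8:-→d9:-→d10:-→d11:-→d12:-→d13:-→d14:-→d15:H1→d16:H0  best=H0
  add 124.57.90.144/32 -> H1 at depth 32
  add 5.133.105.250/32 -> H2 at depth 32
  ? 5.133.105.250  path d0:-→d1:-→d2:-→d3:-→d4:-→d5:-→d6:-→d7:-→d8:-→d9:-→d10:-→d11:-→d12:-→d13:-→d14:-→d15:-→d16:-→d17:-→d18:-→d19:-→d20:-→d21:-→d22:-→d23:-→d24:-→d25:-→d26:-→d27:-→d28:-→d29:-→d30:-→d31:-→d32:H2  best=H2
  add 11.182.187.128/25 -> H2 at depth 25
  add 11.182.184.0/21 -> H2 at depth 21
  add 11.182.187.213/32 -> H2 at depth 32
  ? 11.182.0.1  path d0:-→d1:-→d2:-→d3:-→d4:-→d5:-→d6:-→d7:-→d8:-→d9:-→d10:-→d11:-→d12:-→d13:-→d14:-→d15:H1→d16:H0  best=H0
  ? 11.182.187.131  path d0:-→d1:-→d2:-→d3:-→d4:-→d5:-→d6:-→d7:-→d8:-→d9:-→d10:-→d11:-→d12:-→d13:-→d14:-→d15:H1→d16:H0→d17:-→d18:-→d19:-→d20:-→d21:H2→d22:-→d23:-→d24:-→d25:H2  best=H2
  ? 198.33.212.128  path d0:-→d1:-→d2:-→d3:-→d4:-→d5:-→d6:-→d7:-→d8:-→d9:-→d10:-→d11:-→d12:-→d13:-→d14:-→d15:-→d16:-→d17:-→d18:-→d19:-→d20:-→d21:-→d22:-→d23:-→d24:-→d25:-→d26:-→d27:-→d28:-→d29:-→d30:-→d31:-→d32:H1  best=H1
  ? 5.133.105.250  path d0:-→d1:-→d2:-→d3:-→d4:-→d5:-→d6:-→d7:-→d8:-→d9:-→d10:-→d11:-→d12:-→d13:-→d14:-→d15:-→d16:-→d17:-→d18:-→d19:-→d20:-→d21:-→d22:-→d23:-→d24:-→d25:-→d26:-→d27:-→d28:-→d29:-→d30:-→d31:-→d32:H2  best=H2
  ? 5.133.97.250  path d0:-→d1:-→d2:-→d3:-→d4:-→d5:-→d6:-→d7:-→d8:-→d9:-→d10:-→d11:-→d12:-→d13:-→d14:-→d15:-→d16:-→d17:-→d18:-→d19:-→d20:-  best=no-route
  ? 11.182.187.213  path d0:-→d1:-→d2:-→d3:-→d4:-→d5:-→d6:-→d7:-→d8:-→d9:-→d10:-→d11:-→d12:-→d13:-→d14:-→d15:H1→d16:H0→d17:-→d18:-→d19:-→d20:-→d21:H2→d22:-→d23:-→d24:-→d25:H2→d26:-→d27:-→d28:-→d29:-→d30:-→d31:-→d32:H2  best=H2
  del 124.57.90.144/32 (clear depth 32)
  del 198.33.212.128/32 (clear depth 32)
  del 5.133.105.250/32 (clear depth 32)
  del 11.182.184.0/21 (clear depth 21)
  add 11.182.187.213/32 -> H1 at depth 32
  add 0.0.0.0/0 -> H0 at depth 0
  add 124.0.0.0/6 -> H1 at depth 6
  add 124.56.0.0/15 -> H0 at depth 15
  ? 11.182.0.7  path d0:H0→d1:-→d2:-→d3:-→d4:-→d5:-→d6:-→d7:-→d8:-→d9:-→d10:-→d11:-→d12:-→d13:-→d14:-→d15:H1→d16:H0  best=H0
  add 112.0.0.0/4 -> H2 at depth 4
  ? 112.6.226.150  path d0:H0→d1:-→d2:-→d3:-→d4:H2  best=H2
  ? 124.56.0.11  path d0:H0→d1:-→d2:-→d3:-→d4:H2→d5:-→d6:H1→d7:-→d8:-→d9:-→d10:-→d11:-→d12:-→d13:-→d14:-→d15:H0  best=H0
  del 11.182.187.213/32 (clear depth 32)
  del 11.182.187.128/25 (clear depth 25)
  ? 112.0.59.139  path d0:H0→d1:-→d2:-→d3:-→d4:H2  best=H2
  ? 112.0.0.12  path d0:H0→d1:-→d2:-→d3:-→d4:H2  best=H2
  ? 124.56.0.3  path d0:H0→d1:-→d2:-→d3:-→d4:H2→d5:-→d6:H1→d7:-→d8:-→d9:-→d10:-→d11:-→d12:-→d13:-→d14:-→d15:H0  best=H0
  ? 116.54.33.42  path d0:H0→d1:-→d2:-→d3:-→d4:H2  best=H2
  ? 11.182.9.211  path d0:H0→d1:-→d2:-→d3:-→d4:-→d5:-→d6:-→d7:-→d8:-→d9:-→d10:-→d11:-→d12:-→d13:-→d14:-→d15:H1→d16:H0  best=H0
  del 11.182.0.0/15 (clear depth 15)

== LOOKUPS ==
["H1","H0","H2","H0","H2","H1","H2","no-route","H2","H0","H2","H0","H2","H2","H0","H2","H0"]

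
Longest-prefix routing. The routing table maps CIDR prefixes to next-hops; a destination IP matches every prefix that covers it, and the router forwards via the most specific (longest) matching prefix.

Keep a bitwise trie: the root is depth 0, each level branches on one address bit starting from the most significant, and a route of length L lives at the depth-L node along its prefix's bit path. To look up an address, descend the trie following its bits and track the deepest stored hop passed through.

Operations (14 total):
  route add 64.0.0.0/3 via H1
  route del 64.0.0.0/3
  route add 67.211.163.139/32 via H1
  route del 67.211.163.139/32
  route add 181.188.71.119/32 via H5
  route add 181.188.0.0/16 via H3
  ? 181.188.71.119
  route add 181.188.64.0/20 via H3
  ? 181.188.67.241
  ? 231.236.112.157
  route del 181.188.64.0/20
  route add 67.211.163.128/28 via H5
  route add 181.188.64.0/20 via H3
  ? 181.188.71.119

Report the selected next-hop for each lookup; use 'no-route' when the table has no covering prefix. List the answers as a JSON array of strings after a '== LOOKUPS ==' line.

Process each operation:
  + 64.0.0.0/3 (H1) depth=3
  - 64.0.0.0/3 clear@3
  + 67.211.163.139/32 (H1) depth=32
  - 67.211.163.139/32 clear@32
  + 181.188.71.119/32 (H5) depth=32
  + 181.188.0.0/16 (H3) depth=16
  lookup 181.188.71.119: bits 10110101101111000100011101110111 walk d0:-→d1:-→d2:-→d3:-→d4:-→d5:-→d6:-→d7:-→d8:-→d9:-→d10:-→d11:-→d12:-→d13:-→d14:-→d15:-→d16:H3→d17:-→d18:-→d19:-→d20:-→d21:-→d22:-→d23:-→d24:-→d25:-→d26:-→d27:-→d28:-→d29:-→d30:-→d31:-→d32:H5 -> H5
  + 181.188.64.0/20 (H3) depth=20
  lookup 181.188.67.241: bits 101101011011110001000 walk d0:-→d1:-→d2:-→d3:-→d4:-→d5:-→d6:-→d7:-→d8:-→d9:-→d10:-→d11:-→d12:-→d13:-→d14:-→d15:-→d16:H3→d17:-→d18:-→d19:-→d20:H3→d21:- -> H3
  lookup 231.236.112.157: bits 1 walk d0:-→d1:- -> no-route
  - 181.188.64.0/20 clear@20
  + 67.211.163.128/28 (H5) depth=28
  + 181.188.64.0/20 (H3) depth=20
  lookup 181.188.71.119: bits 10110101101111000100011101110111 walk d0:-→d1:-→d2:-→d3:-→d4:-→d5:-→d6:-→d7:-→d8:-→d9:-→d10:-→d11:-→d12:-→d13:-→d14:-→d15:-→d16:H3→d17:-→d18:-→d19:-→d20:H3→d21:-→d22:-→d23:-→d24:-→d25:-→d26:-→d27:-→d28:-→d29:-→d30:-→d31:-→d32:H5 -> H5

== LOOKUPS ==
["H5","H3","no-route","H5"]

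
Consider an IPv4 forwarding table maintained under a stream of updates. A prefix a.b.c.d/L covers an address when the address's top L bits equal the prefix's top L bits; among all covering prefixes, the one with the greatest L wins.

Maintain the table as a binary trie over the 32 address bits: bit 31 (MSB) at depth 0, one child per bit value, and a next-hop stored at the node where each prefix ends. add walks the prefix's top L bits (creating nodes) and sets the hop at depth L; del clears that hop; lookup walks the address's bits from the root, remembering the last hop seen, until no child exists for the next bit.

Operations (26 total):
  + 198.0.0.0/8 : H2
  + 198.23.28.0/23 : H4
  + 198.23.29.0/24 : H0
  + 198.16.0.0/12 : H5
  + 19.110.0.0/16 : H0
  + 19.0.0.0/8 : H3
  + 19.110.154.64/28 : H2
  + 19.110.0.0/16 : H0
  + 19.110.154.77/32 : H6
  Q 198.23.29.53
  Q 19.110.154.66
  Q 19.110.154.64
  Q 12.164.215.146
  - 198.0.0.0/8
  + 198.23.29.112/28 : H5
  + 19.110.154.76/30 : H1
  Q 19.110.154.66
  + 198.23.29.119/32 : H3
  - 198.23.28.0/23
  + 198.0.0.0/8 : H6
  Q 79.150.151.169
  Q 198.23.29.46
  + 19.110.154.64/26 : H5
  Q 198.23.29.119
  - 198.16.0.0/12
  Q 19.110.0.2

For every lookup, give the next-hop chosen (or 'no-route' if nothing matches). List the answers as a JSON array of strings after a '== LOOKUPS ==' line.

Process each operation:
  + 198.0.0.0/8 (H2) depth=8
  + 198.23.28.0/23 (H4) depth=23
  + 198.23.29.0/24 (H0) depth=24
  + 198.16.0.0/12 (H5) depth=12
  + 19.110.0.0/16 (H0) depth=16
  + 19.0.0.0/8 (H3) depth=8
  + 19.110.154.64/28 (H2) depth=28
  + 19.110.0.0/16 (H0) depth=16
  + 19.110.154.77/32 (H6) depth=32
  lookup 198.23.29.53: bits 110001100001011100011101 walk d0:-→d1:-→d2:-→d3:-→d4:-→d5:-→d6:-→d7:-→d8:H2→d9:-→d10:-→d11:-→d12:H5→d13:-→d14:-→d15:-→d16:-→d17:-→d18:-→d19:-→d20:-→d21:-→d22:-→d23:H4→d24:H0 -> H0
  lookup 19.110.154.66: bits 0001001101101110100110100100 walk d0:-→d1:-→d2:-→d3:-→d4:-→d5:-→d6:-→d7:-→d8:H3→d9:-→d10:-→d11:-→d12:-→d13:-→d14:-→d15:-→d16:H0→d17:-→d18:-→d19:-→d20:-→d21:-→d22:-→d23:-→d24:-→d25:-→d26:-→d27:-→d28:H2 -> H2
  lookup 19.110.154.64: bits 0001001101101110100110100100 walk d0:-→d1:-→d2:-→d3:-→d4:-→d5:-→d6:-→d7:-→d8:H3→d9:-→d10:-→d11:-→d12:-→d13:-→d14:-→d15:-→d16:H0→d17:-→d18:-→d19:-→d20:-→d21:-→d22:-→d23:-→d24:-→d25:-→d26:-→d27:-→d28:H2 -> H2
  lookup 12.164.215.146: bits 000 walk d0:-→d1:-→d2:-→d3:- -> no-route
  - 198.0.0.0/8 clear@8
  + 198.23.29.112/28 (H5) depth=28
  + 19.110.154.76/30 (H1) depth=30
  lookup 19.110.154.66: bits 0001001101101110100110100100 walk d0:-→d1:-→d2:-→d3:-→d4:-→d5:-→d6:-→d7:-→d8:H3→d9:-→d10:-→d11:-→d12:-→d13:-→d14:-→d15:-→d16:H0→d17:-→d18:-→d19:-→d20:-→d21:-→d22:-→d23:-→d24:-→d25:-→d26:-→d27:-→d28:H2 -> H2
  + 198.23.29.119/32 (H3) depth=32
  - 198.23.28.0/23 clear@23
  + 198.0.0.0/8 (H6) depth=8
  lookup 79.150.151.169: bits 0 walk d0:-→d1:- -> no-route
  lookup 198.23.29.46: bits 1100011000010111000111010 walk d0:-→d1:-→d2:-→d3:-→d4:-→d5:-→d6:-→d7:-→d8:H6→d9:-→d10:-→d11:-→d12:H5→d13:-→d14:-→d15:-→d16:-→d17:-→d18:-→d19:-→d20:-→d21:-→d22:-→d23:-→d24:H0→d25:- -> H0
  + 19.110.154.64/26 (H5) depth=26
  lookup 198.23.29.119: bits 11000110000101110001110101110111 walk d0:-→d1:-→d2:-→d3:-→d4:-→d5:-→d6:-→d7:-→d8:H6→d9:-→d10:-→d11:-→d12:H5→d13:-→d14:-→d15:-→d16:-→d17:-→d18:-→d19:-→d20:-→d21:-→d22:-→d23:-→d24:H0→d25:-→d26:-→d27:-→d28:H5→d29:-→d30:-→d31:-→d32:H3 -> H3
  - 198.16.0.0/12 clear@12
  lookup 19.110.0.2: bits 0001001101101110 walk d0:-→d1:-→d2:-→d3:-→d4:-→d5:-→d6:-→d7:-→d8:H3→d9:-→d10:-→d11:-→d12:-→d13:-→d14:-→d15:-→d16:H0 -> H0

== LOOKUPS ==
["H0","H2","H2","no-route","H2","no-route","H0","H3","H0"]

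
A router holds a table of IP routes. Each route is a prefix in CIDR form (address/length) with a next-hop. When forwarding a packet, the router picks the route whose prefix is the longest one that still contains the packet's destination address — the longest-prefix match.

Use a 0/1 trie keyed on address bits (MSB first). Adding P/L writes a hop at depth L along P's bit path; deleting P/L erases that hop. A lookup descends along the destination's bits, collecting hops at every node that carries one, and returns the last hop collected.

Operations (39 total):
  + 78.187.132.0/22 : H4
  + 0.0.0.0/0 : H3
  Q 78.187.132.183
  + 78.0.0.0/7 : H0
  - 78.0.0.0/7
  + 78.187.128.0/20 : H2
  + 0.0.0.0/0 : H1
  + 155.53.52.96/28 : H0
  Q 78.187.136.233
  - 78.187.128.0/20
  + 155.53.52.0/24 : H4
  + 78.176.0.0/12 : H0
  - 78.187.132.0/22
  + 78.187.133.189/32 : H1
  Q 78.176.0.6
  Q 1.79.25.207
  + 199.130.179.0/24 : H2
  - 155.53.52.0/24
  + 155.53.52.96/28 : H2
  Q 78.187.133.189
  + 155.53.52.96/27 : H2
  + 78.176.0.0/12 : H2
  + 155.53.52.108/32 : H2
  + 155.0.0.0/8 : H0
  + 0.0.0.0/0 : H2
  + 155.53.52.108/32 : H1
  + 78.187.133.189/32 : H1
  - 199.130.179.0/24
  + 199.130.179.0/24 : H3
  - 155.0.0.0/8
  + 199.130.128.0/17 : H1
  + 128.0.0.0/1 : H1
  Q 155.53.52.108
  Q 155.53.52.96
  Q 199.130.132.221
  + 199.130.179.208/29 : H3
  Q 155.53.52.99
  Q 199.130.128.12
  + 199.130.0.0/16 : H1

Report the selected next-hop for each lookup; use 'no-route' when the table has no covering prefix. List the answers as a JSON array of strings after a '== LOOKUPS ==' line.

Trace:
  add 78.187.132.0/22 -> H4 at depth 22
  add 0.0.0.0/0 -> H3 at depth 0
  lookup 78.187.132.183: bits 0100111010111011100001 walk d0:H3→d1:-→d2:-→d3:-→d4:-→d5:-→d6:-→d7:-→d8:-→d9:-→d10:-→d11:-→d12:-→d13:-→d14:-→d15:-→d16:-→d17:-→d18:-→d19:-→d20:-→d21:-→d22:H4 -> H4
  add 78.0.0.0/7 -> H0 at depth 7
  - 78.0.0.0/7 clear@7
  add 78.187.128.0/20 -> H2 at depth 20
  add 0.0.0.0/0 -> H1 at depth 0
  add 155.53.52.96/28 -> H0 at depth 28
  lookup 78.187.136.233: bits 01001110101110111000 walk d0:H1→d1:-→d2:-→d3:-→d4:-→d5:-→d6:-→d7:-→d8:-→d9:-→d10:-→d11:-→d12:-→d13:-→d14:-→d15:-→d16:-→d17:-→d18:-→d19:-→d20:H2 -> H2
  - 78.187.128.0/20 clear@20
  add 155.53.52.0/24 -> H4 at depth 24
  add 78.176.0.0/12 -> H0 at depth 12
  - 78.187.132.0/22 clear@22
  add 78.187.133.189/32 -> H1 at depth 32
  lookup 78.176.0.6: bits 010011101011 walk d0:H1→d1:-→d2:-→d3:-→d4:-→d5:-→d6:-→d7:-→d8:-→d9:-→d10:-→d11:-→d12:H0 -> H0
  lookup 1.79.25.207: bits 0 walk d0:H1→d1:- -> H1
  add 199.130.179.0/24 -> H2 at depth 24
  - 155.53.52.0/24 clear@24
  add 155.53.52.96/28 -> H2 at depth 28
  lookup 78.187.133.189: bits 01001110101110111000010110111101 walk d0:H1→d1:-→d2:-→d3:-→d4:-→d5:-→d6:-→d7:-→d8:-→d9:-→d10:-→d11:-→d12:H0→d13:-→d14:-→d15:-→d16:-→d17:-→d18:-→d19:-→d20:-→d21:-→d22:-→d23:-→d24:-→d25:-→d26:-→d27:-→d28:-→d29:-→d30:-→d31:-→d32:H1 -> H1
  add 155.53.52.96/27 -> H2 at depth 27
  add 78.176.0.0/12 -> H2 at depth 12
  add 155.53.52.108/32 -> H2 at depth 32
  add 155.0.0.0/8 -> H0 at depth 8
  add 0.0.0.0/0 -> H2 at depth 0
  add 155.53.52.108/32 -> H1 at depth 32
  add 78.187.133.189/32 -> H1 at depth 32
  - 199.130.179.0/24 clear@24
  add 199.130.179.0/24 -> H3 at depth 24
  - 155.0.0.0/8 clear@8
  add 199.130.128.0/17 -> H1 at depth 17
  add 128.0.0.0/1 -> H1 at depth 1
  lookup 155.53.52.108: bits 10011011001101010011010001101100 walk d0:H2→d1:H1→d2:-→d3:-→d4:-→d5:-→d6:-→d7:-→d8:-→d9:-→d10:-→d11:-→d12:-→d13:-→d14:-→d15:-→d16:-→d17:-→d18:-→d19:-→d20:-→d21:-→d22:-→d23:-→d24:-→d25:-→d26:-→d27:H2→d28:H2→d29:-→d30:-→d31:-→d32:H1 -> H1
  lookup 155.53.52.96: bits 1001101100110101001101000110 walk d0:H2→d1:H1→d2:-→d3:-→d4:-→d5:-→d6:-→d7:-→d8:-→d9:-→d10:-→d11:-→d12:-→d13:-→d14:-→d15:-→d16:-→d17:-→d18:-→d19:-→d20:-→d21:-→d22:-→d23:-→d24:-→d25:-→d26:-→d27:H2→d28:H2 -> H2
  lookup 199.130.132.221: bits 110001111000001010 walk d0:H2→d1:H1→d2:-→d3:-→d4:-→d5:-→d6:-→d7:-→d8:-→d9:-→d10:-→d11:-→d12:-→d13:-→d14:-→d15:-→d16:-→d17:H1→d18:- -> H1
  add 199.130.179.208/29 -> H3 at depth 29
  lookup 155.53.52.99: bits 1001101100110101001101000110 walk d0:H2→d1:H1→d2:-→d3:-→d4:-→d5:-→d6:-→d7:-→d8:-→d9:-→d10:-→d11:-→d12:-→d13:-→d14:-→d15:-→d16:-→d17:-→d18:-→d19:-→d20:-→d21:-→d22:-→d23:-→d24:-→d25:-→d26:-→d27:H2→d28:H2 -> H2
  lookup 199.130.128.12: bits 110001111000001010 walk d0:H2→d1:H1→d2:-→d3:-→d4:-→d5:-→d6:-→d7:-→d8:-→d9:-→d10:-→d11:-→d12:-→d13:-→d14:-→d15:-→d16:-→d17:H1→d18:- -> H1
  add 199.130.0.0/16 -> H1 at depth 16

== LOOKUPS ==
["H4","H2","H0","H1","H1","H1","H2","H1","H2","H1"]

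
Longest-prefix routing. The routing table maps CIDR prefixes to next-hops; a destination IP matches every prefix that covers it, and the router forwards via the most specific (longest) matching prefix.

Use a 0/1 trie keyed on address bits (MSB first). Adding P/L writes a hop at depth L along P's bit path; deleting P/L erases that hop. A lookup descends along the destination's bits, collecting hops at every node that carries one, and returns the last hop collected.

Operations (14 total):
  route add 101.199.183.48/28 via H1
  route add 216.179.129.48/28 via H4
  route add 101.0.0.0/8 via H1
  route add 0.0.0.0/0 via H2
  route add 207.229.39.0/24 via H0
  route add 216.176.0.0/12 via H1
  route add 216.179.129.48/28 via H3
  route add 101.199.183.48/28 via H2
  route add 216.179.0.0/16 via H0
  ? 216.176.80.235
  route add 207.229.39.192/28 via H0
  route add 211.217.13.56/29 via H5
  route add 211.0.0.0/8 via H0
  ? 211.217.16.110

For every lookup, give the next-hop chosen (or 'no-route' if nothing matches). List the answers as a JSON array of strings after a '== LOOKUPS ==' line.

Process each operation:
  + 101.199.183.48/28 (H1) depth=28
  + 216.179.129.48/28 (H4) depth=28
  + 101.0.0.0/8 (H1) depth=8
  + 0.0.0.0/0 (H2) depth=0
  + 207.229.39.0/24 (H0) depth=24
  + 216.176.0.0/12 (H1) depth=12
  + 216.179.129.48/28 (H3) depth=28
  + 101.199.183.48/28 (H2) depth=28
  + 216.179.0.0/16 (H0) depth=16
  ? 216.176.80.235  path d0:H2→d1:-→d2:-→d3:-→d4:-→d5:-→d6:-→d7:-→d8:-→d9:-→d10:-→d11:-→d12:H1→d13:-→d14:-  best=H1
  + 207.229.39.192/28 (H0) depth=28
  + 211.217.13.56/29 (H5) depth=29
  + 211.0.0.0/8 (H0) depth=8
  ? 211.217.16.110  path d0:H2→d1:-→d2:-→d3:-→d4:-→d5:-→d6:-→d7:-→d8:H0→d9:-→d10:-→d11:-→d12:-→d13:-→d14:-→d15:-→d16:-→d17:-→d18:-→d19:-  best=H0

== LOOKUPS ==
["H1","H0"]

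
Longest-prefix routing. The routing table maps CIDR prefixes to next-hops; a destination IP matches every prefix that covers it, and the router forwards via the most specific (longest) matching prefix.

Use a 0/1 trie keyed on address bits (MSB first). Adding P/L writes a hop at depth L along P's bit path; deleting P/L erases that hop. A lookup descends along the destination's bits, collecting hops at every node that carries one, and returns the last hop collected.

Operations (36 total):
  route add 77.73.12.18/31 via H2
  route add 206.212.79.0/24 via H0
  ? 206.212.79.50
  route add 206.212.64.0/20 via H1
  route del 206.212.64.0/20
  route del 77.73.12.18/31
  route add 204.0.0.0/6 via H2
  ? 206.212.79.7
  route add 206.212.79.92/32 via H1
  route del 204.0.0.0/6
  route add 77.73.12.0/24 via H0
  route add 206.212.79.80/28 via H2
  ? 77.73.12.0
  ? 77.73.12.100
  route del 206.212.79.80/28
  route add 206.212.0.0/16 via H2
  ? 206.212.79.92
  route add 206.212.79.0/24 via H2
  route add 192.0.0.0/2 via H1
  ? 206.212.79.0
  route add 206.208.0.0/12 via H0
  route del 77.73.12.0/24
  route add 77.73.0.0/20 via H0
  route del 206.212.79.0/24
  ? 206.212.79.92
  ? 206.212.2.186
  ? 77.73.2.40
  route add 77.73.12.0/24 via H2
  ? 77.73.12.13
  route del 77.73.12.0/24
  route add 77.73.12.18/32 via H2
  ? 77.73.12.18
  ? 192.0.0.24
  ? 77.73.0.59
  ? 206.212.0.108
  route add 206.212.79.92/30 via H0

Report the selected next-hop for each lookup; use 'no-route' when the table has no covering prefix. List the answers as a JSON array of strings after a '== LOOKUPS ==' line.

Process each operation:
  add 77.73.12.18/31 -> H2 at depth 31
  add 206.212.79.0/24 -> H0 at depth 24
  ? 206.212.79.50  path d0:-→d1:-→d2:-→d3:-→d4:-→d5:-→d6:-→d7:-→d8:-→d9:-→d10:-→d11:-→d12:-→d13:-→d14:-→d15:-→d16:-→d17:-→d18:-→d19:-→d20:-→d21:-→d22:-→d23:-→d24:H0  best=H0
  add 206.212.64.0/20 -> H1 at depth 20
  - 206.212.64.0/20 clear@20
  - 77.73.12.18/31 clear@31
  add 204.0.0.0/6 -> H2 at depth 6
  ? 206.212.79.7  path d0:-→d1:-→d2:-→d3:-→d4:-→d5:-→d6:H2→d7:-→d8:-→d9:-→d10:-→d11:-→d12:-→d13:-→d14:-→d15:-→d16:-→d17:-→d18:-→d19:-→d20:-→d21:-→d22:-→d23:-→d24:H0  best=H0
  add 206.212.79.92/32 -> H1 at depth 32
  - 204.0.0.0/6 clear@6
  add 77.73.12.0/24 -> H0 at depth 24
  add 206.212.79.80/28 -> H2 at depth 28
  ? 77.73.12.0  path d0:-→d1:-→d2:-→d3:-→d4:-→d5:-→d6:-→d7:-→d8:-→d9:-→d10:-→d11:-→d12:-→d13:-→d14:-→d15:-→d16:-→d17:-→d18:-→d19:-→d20:-→d21:-→d22:-→d23:-→d24:H0→d25:-→d26:-→d27:-  best=H0
  ? 77.73.12.100  path d0:-→d1:-→d2:-→d3:-→d4:-→d5:-→d6:-→d7:-→d8:-→d9:-→d10:-→d11:-→d12:-→d13:-→d14:-→d15:-→d16:-→d17:-→d18:-→d19:-→d20:-→d21:-→d22:-→d23:-→d24:H0→d25:-  best=H0
  - 206.212.79.80/28 clear@28
  add 206.212.0.0/16 -> H2 at depth 16
  ? 206.212.79.92  path d0:-→d1:-→d2:-→d3:-→d4:-→d5:-→d6:-→d7:-→d8:-→d9:-→d10:-→d11:-→d12:-→d13:-→d14:-→d15:-→d16:H2→d17:-→d18:-→d19:-→d20:-→d21:-→d22:-→d23:-→d24:H0→d25:-→d26:-→d27:-→d28:-→d29:-→d30:-→d31:-→d32:H1  best=H1
  add 206.212.79.0/24 -> H2 at depth 24
  add 192.0.0.0/2 -> H1 at depth 2
  ? 206.212.79.0  path d0:-→d1:-→d2:H1→d3:-→d4:-→d5:-→d6:-→d7:-→d8:-→d9:-→d10:-→d11:-→d12:-→d13:-→d14:-→d15:-→d16:H2→d17:-→d18:-→d19:-→d20:-→d21:-→d22:-→d23:-→d24:H2→d25:-  best=H2
  add 206.208.0.0/12 -> H0 at depth 12
  - 77.73.12.0/24 clear@24
  add 77.73.0.0/20 -> H0 at depth 20
  - 206.212.79.0/24 clear@24
  ? 206.212.79.92  path d0:-→d1:-→d2:H1→d3:-→d4:-→d5:-→d6:-→d7:-→d8:-→d9:-→d10:-→d11:-→d12:H0→d13:-→d14:-→d15:-→d16:H2→d17:-→d18:-→d19:-→d20:-→d21:-→d22:-→d23:-→d24:-→d25:-→d26:-→d27:-→d28:-→d29:-→d30:-→d31:-→d32:H1  best=H1
  ? 206.212.2.186  path d0:-→d1:-→d2:H1→d3:-→d4:-→d5:-→d6:-→d7:-→d8:-→d9:-→d10:-→d11:-→d12:H0→d13:-→d14:-→d15:-→d16:H2→d17:-  best=H2
  ? 77.73.2.40  path d0:-→d1:-→d2:-→d3:-→d4:-→d5:-→d6:-→d7:-→d8:-→d9:-→d10:-→d11:-→d12:-→d13:-→d14:-→d15:-→d16:-→d17:-→d18:-→d19:-→d20:H0  best=H0
  add 77.73.12.0/24 -> H2 at depth 24
  ? 77.73.12.13  path d0:-→d1:-→d2:-→d3:-→d4:-→d5:-→d6:-→d7:-→d8:-→d9:-→d10:-→d11:-→d12:-→d13:-→d14:-→d15:-→d16:-→d17:-→d18:-→d19:-→d20:H0→d21:-→d22:-→d23:-→d24:H2→d25:-→d26:-→d27:-  best=H2
  - 77.73.12.0/24 clear@24
  add 77.73.12.18/32 -> H2 at depth 32
  ? 77.73.12.18  path d0:-→d1:-→d2:-→d3:-→d4:-→d5:-→d6:-→d7:-→d8:-→d9:-→d10:-→d11:-→d12:-→d13:-→d14:-→d15:-→d16:-→d17:-→d18:-→d19:-→d20:H0→d21:-→d22:-→d23:-→d24:-→d25:-→d26:-→d27:-→d28:-→d29:-→d30:-→d31:-→d32:H2  best=H2
  ? 192.0.0.24  path d0:-→d1:-→d2:H1→d3:-→d4:-  best=H1
  ? 77.73.0.59  path d0:-→d1:-→d2:-→d3:-→d4:-→d5:-→d6:-→d7:-→d8:-→d9:-→d10:-→d11:-→d12:-→d13:-→d14:-→d15:-→d16:-→d17:-→d18:-→d19:-→d20:H0  best=H0
  ? 206.212.0.108  path d0:-→d1:-→d2:H1→d3:-→d4:-→d5:-→d6:-→d7:-→d8:-→d9:-→d10:-→d11:-→d12:H0→d13:-→d14:-→d15:-→d16:H2→d17:-  best=H2
  add 206.212.79.92/30 -> H0 at depth 30

== LOOKUPS ==
["H0","H0","H0","H0","H1","H2","H1","H2","H0","H2","H2","H1","H0","H2"]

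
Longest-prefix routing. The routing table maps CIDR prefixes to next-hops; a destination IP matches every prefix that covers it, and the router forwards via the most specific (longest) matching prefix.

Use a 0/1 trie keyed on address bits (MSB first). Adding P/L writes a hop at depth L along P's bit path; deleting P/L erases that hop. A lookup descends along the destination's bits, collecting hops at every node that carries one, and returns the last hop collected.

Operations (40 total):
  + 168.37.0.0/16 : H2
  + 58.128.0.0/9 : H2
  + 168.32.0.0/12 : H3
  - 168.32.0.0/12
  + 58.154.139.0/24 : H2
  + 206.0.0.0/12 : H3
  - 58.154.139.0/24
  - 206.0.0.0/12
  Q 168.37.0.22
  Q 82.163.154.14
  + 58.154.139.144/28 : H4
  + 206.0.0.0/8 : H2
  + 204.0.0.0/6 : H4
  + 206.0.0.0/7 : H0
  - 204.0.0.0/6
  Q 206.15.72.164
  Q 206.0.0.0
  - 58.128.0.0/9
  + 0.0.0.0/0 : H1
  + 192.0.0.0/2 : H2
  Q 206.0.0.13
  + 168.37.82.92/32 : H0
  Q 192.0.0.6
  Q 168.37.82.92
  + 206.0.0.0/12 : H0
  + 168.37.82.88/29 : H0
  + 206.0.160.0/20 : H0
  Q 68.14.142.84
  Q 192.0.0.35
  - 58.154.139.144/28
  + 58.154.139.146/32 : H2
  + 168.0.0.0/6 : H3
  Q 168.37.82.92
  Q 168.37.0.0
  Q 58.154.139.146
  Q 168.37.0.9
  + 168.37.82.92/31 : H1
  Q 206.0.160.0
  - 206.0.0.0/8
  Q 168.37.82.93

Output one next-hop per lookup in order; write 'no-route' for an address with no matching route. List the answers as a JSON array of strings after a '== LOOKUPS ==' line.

Trace:
  + 168.37.0.0/16 (H2) depth=16
  + 58.128.0.0/9 (H2) depth=9
  + 168.32.0.0/12 (H3) depth=12
  del 168.32.0.0/12 (clear depth 12)
  + 58.154.139.0/24 (H2) depth=24
  + 206.0.0.0/12 (H3) depth=12
  del 58.154.139.0/24 (clear depth 24)
  del 206.0.0.0/12 (clear depth 12)
  ? 168.37.0.22  path d0:-→d1:-→d2:-→d3:-→d4:-→d5:-→d6:-→d7:-→d8:-→d9:-→d10:-→d11:-→d12:-→d13:-→d14:-→d15:-→d16:H2  best=H2
  ? 82.163.154.14  path d0:-→d1:-  best=no-route
  + 58.154.139.144/28 (H4) depth=28
  + 206.0.0.0/8 (H2) depth=8
  + 204.0.0.0/6 (H4) depth=6
  + 206.0.0.0/7 (H0) depth=7
  del 204.0.0.0/6 (clear depth 6)
  ? 206.15.72.164  path d0:-→d1:-→d2:-→d3:-→d4:-→d5:-→d6:-→d7:H0→d8:H2→d9:-→d10:-→d11:-→d12:-  best=H2
  ? 206.0.0.0  path d0:-→d1:-→d2:-→d3:-→d4:-→d5:-→d6:-→d7:H0→d8:H2→d9:-→d10:-→d11:-→d12:-  best=H2
  del 58.128.0.0/9 (clear depth 9)
  + 0.0.0.0/0 (H1) depth=0
  + 192.0.0.0/2 (H2) depth=2
  ? 206.0.0.13  path d0:H1→d1:-→d2:H2→d3:-→d4:-→d5:-→d6:-→d7:H0→d8:H2→d9:-→d10:-→d11:-→d12:-  best=H2
  + 168.37.82.92/32 (H0) depth=32
  ? 192.0.0.6  path d0:H1→d1:-→d2:H2→d3:-→d4:-  best=H2
  ? 168.37.82.92  path d0:H1→d1:-→d2:-→d3:-→d4:-→d5:-→d6:-→d7:-→d8:-→d9:-→d10:-→d11:-→d12:-→d13:-→d14:-→d15:-→d16:H2→d17:-→d18:-→d19:-→d20:-→d21:-→d22:-→d23:-→d24:-→d25:-→d26:-→d27:-→d28:-→d29:-→d30:-→d31:-→d32:H0  best=H0
  + 206.0.0.0/12 (H0) depth=12
  + 168.37.82.88/29 (H0) depth=29
  + 206.0.160.0/20 (H0) depth=20
  ? 68.14.142.84  path d0:H1→d1:-  best=H1
  ? 192.0.0.35  path d0:H1→d1:-→d2:H2→d3:-→d4:-  best=H2
  del 58.154.139.144/28 (clear depth 28)
  + 58.154.139.146/32 (H2) depth=32
  + 168.0.0.0/6 (H3) depth=6
  ? 168.37.82.92  path d0:H1→d1:-→d2:-→d3:-→d4:-→d5:-→d6:H3→d7:-→d8:-→d9:-→d10:-→d11:-→d12:-→d13:-→d14:-→d15:-→d16:H2→d17:-→d18:-→d19:-→d20:-→d21:-→d22:-→d23:-→d24:-→d25:-→d26:-→d27:-→d28:-→d29:H0→d30:-→d31:-→d32:H0  best=H0
  ? 168.37.0.0  path d0:H1→d1:-→d2:-→d3:-→d4:-→d5:-→d6:H3→d7:-→d8:-→d9:-→d10:-→d11:-→d12:-→d13:-→d14:-→d15:-→d16:H2→d17:-  best=H2
  ? 58.154.139.146  path d0:H1→d1:-→d2:-→d3:-→d4:-→d5:-→d6:-→d7:-→d8:-→d9:-→d10:-→d11:-→d12:-→d13:-→d14:-→d15:-→d16:-→d17:-→d18:-→d19:-→d20:-→d21:-→d22:-→d23:-→d24:-→d25:-→d26:-→d27:-→d28:-→d29:-→d30:-→d31:-→d32:H2  best=H2
  ? 168.37.0.9  path d0:H1→d1:-→d2:-→d3:-→d4:-→d5:-→d6:H3→d7:-→d8:-→d9:-→d10:-→d11:-→d12:-→d13:-→d14:-→d15:-→d16:H2→d17:-  best=H2
  + 168.37.82.92/31 (H1) depth=31
  ? 206.0.160.0  path d0:H1→d1:-→d2:H2→d3:-→d4:-→d5:-→d6:-→d7:H0→d8:H2→d9:-→d10:-→d11:-→d12:H0→d13:-→d14:-→d15:-→d16:-→d17:-→d18:-→d19:-→d20:H0  best=H0
  del 206.0.0.0/8 (clear depth 8)
  ? 168.37.82.93  path d0:H1→d1:-→d2:-→d3:-→d4:-→d5:-→d6:H3→d7:-→d8:-→d9:-→d10:-→d11:-→d12:-→d13:-→d14:-→d15:-→d16:H2→d17:-→d18:-→d19:-→d20:-→d21:-→d22:-→d23:-→d24:-→d25:-→d26:-→d27:-→d28:-→d29:H0→d30:-→d31:H1  best=H1

== LOOKUPS ==
["H2","no-route","H2","H2","H2","H2","H0","H1","H2","H0","H2","H2","H2","H0","H1"]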